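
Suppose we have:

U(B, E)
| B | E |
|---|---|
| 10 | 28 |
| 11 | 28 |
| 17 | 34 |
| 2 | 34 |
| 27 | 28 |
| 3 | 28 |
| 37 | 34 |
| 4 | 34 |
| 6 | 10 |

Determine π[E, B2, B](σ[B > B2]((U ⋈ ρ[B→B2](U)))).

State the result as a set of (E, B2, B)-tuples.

{(28, 10, 11), (28, 10, 27), (28, 11, 27), (28, 3, 10), (28, 3, 11), (28, 3, 27), (34, 17, 37), (34, 2, 17), (34, 2, 37), (34, 2, 4), (34, 4, 17), (34, 4, 37)}

ρ[B→B2]: schema becomes (B2, E); tuples unchanged.
Joining U and ρ[B→B2](U) on E yields {(10, 28, 10), (10, 28, 11), (10, 28, 27), (10, 28, 3), (11, 28, 10), (11, 28, 11), (11, 28, 27), (11, 28, 3), (17, 34, 17), (17, 34, 2), (17, 34, 37), (17, 34, 4), (2, 34, 17), (2, 34, 2), (2, 34, 37), (2, 34, 4), (27, 28, 10), (27, 28, 11), (27, 28, 27), (27, 28, 3), (3, 28, 10), (3, 28, 11), (3, 28, 27), (3, 28, 3), (37, 34, 17), (37, 34, 2), (37, 34, 37), (37, 34, 4), (4, 34, 17), (4, 34, 2), (4, 34, 37), (4, 34, 4), (6, 10, 6)}.
Selection B > B2: {(10, 28, 3), (11, 28, 10), (11, 28, 3), (17, 34, 2), (17, 34, 4), (27, 28, 10), (27, 28, 11), (27, 28, 3), (37, 34, 17), (37, 34, 2), (37, 34, 4), (4, 34, 2)}
π_{E, B2, B} gives {(28, 10, 11), (28, 10, 27), (28, 11, 27), (28, 3, 10), (28, 3, 11), (28, 3, 27), (34, 17, 37), (34, 2, 17), (34, 2, 37), (34, 2, 4), (34, 4, 17), (34, 4, 37)}.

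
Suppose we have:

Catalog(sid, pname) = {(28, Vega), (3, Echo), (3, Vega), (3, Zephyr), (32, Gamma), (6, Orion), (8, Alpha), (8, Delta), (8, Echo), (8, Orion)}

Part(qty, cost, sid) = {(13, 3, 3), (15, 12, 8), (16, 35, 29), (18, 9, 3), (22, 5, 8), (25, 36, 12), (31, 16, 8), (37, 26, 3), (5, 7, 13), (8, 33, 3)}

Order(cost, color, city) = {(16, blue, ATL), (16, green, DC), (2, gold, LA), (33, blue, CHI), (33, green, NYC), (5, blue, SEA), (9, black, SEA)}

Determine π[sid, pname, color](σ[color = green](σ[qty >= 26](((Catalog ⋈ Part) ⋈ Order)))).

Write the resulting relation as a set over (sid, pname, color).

Catalog ⋈ Part (natural join on sid): {(3, Echo, 13, 3), (3, Echo, 18, 9), (3, Echo, 37, 26), (3, Echo, 8, 33), (3, Vega, 13, 3), (3, Vega, 18, 9), (3, Vega, 37, 26), (3, Vega, 8, 33), (3, Zephyr, 13, 3), (3, Zephyr, 18, 9), (3, Zephyr, 37, 26), (3, Zephyr, 8, 33), (8, Alpha, 15, 12), (8, Alpha, 22, 5), (8, Alpha, 31, 16), (8, Delta, 15, 12), (8, Delta, 22, 5), (8, Delta, 31, 16), (8, Echo, 15, 12), (8, Echo, 22, 5), (8, Echo, 31, 16), (8, Orion, 15, 12), (8, Orion, 22, 5), (8, Orion, 31, 16)}
(Catalog ⋈ Part) ⋈ Order (natural join on cost): {(3, Echo, 18, 9, black, SEA), (3, Echo, 8, 33, blue, CHI), (3, Echo, 8, 33, green, NYC), (3, Vega, 18, 9, black, SEA), (3, Vega, 8, 33, blue, CHI), (3, Vega, 8, 33, green, NYC), (3, Zephyr, 18, 9, black, SEA), (3, Zephyr, 8, 33, blue, CHI), (3, Zephyr, 8, 33, green, NYC), (8, Alpha, 22, 5, blue, SEA), (8, Alpha, 31, 16, blue, ATL), (8, Alpha, 31, 16, green, DC), (8, Delta, 22, 5, blue, SEA), (8, Delta, 31, 16, blue, ATL), (8, Delta, 31, 16, green, DC), (8, Echo, 22, 5, blue, SEA), (8, Echo, 31, 16, blue, ATL), (8, Echo, 31, 16, green, DC), (8, Orion, 22, 5, blue, SEA), (8, Orion, 31, 16, blue, ATL), (8, Orion, 31, 16, green, DC)}
σ[qty >= 26]: keep tuples satisfying qty >= 26 → {(8, Alpha, 31, 16, blue, ATL), (8, Alpha, 31, 16, green, DC), (8, Delta, 31, 16, blue, ATL), (8, Delta, 31, 16, green, DC), (8, Echo, 31, 16, blue, ATL), (8, Echo, 31, 16, green, DC), (8, Orion, 31, 16, blue, ATL), (8, Orion, 31, 16, green, DC)}
σ[color = green]: keep tuples satisfying color = green → {(8, Alpha, 31, 16, green, DC), (8, Delta, 31, 16, green, DC), (8, Echo, 31, 16, green, DC), (8, Orion, 31, 16, green, DC)}
π_{sid, pname, color} gives {(8, Alpha, green), (8, Delta, green), (8, Echo, green), (8, Orion, green)}.

{(8, Alpha, green), (8, Delta, green), (8, Echo, green), (8, Orion, green)}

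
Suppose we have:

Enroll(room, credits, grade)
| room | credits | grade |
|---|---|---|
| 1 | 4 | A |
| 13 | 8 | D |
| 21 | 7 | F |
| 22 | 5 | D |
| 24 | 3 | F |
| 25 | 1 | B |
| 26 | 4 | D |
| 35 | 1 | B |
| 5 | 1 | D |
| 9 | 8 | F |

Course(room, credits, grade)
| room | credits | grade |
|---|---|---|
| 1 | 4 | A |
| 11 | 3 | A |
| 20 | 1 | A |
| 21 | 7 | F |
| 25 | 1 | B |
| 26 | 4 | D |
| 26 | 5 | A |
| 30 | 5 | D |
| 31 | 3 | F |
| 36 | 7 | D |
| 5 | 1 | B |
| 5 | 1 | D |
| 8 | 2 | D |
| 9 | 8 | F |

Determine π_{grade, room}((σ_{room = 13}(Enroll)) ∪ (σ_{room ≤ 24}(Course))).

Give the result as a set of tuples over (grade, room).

{(A, 1), (A, 11), (A, 20), (B, 5), (D, 13), (D, 5), (D, 8), (F, 21), (F, 9)}

Apply σ_{room = 13}; surviving tuples: {(13, 8, D)}
Apply σ_{room ≤ 24}; surviving tuples: {(1, 4, A), (11, 3, A), (20, 1, A), (21, 7, F), (5, 1, B), (5, 1, D), (8, 2, D), (9, 8, F)}
Set union of the two operands is {(1, 4, A), (11, 3, A), (13, 8, D), (20, 1, A), (21, 7, F), (5, 1, B), (5, 1, D), (8, 2, D), (9, 8, F)}.
Keep only column(s) grade, room: {(A, 1), (A, 11), (A, 20), (B, 5), (D, 13), (D, 5), (D, 8), (F, 21), (F, 9)}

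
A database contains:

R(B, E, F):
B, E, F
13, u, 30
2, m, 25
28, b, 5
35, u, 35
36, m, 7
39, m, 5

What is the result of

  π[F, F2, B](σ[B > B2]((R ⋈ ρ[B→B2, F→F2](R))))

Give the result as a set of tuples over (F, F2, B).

ρ[B→B2, F→F2]: schema becomes (B2, E, F2); tuples unchanged.
Joining R and ρ[B→B2, F→F2](R) on E yields {(13, u, 30, 13, 30), (13, u, 30, 35, 35), (2, m, 25, 2, 25), (2, m, 25, 36, 7), (2, m, 25, 39, 5), (28, b, 5, 28, 5), (35, u, 35, 13, 30), (35, u, 35, 35, 35), (36, m, 7, 2, 25), (36, m, 7, 36, 7), (36, m, 7, 39, 5), (39, m, 5, 2, 25), (39, m, 5, 36, 7), (39, m, 5, 39, 5)}.
σ[B > B2]: keep tuples satisfying B > B2 → {(35, u, 35, 13, 30), (36, m, 7, 2, 25), (39, m, 5, 2, 25), (39, m, 5, 36, 7)}
Projecting to F, F2, B: {(35, 30, 35), (5, 25, 39), (5, 7, 39), (7, 25, 36)}

{(35, 30, 35), (5, 25, 39), (5, 7, 39), (7, 25, 36)}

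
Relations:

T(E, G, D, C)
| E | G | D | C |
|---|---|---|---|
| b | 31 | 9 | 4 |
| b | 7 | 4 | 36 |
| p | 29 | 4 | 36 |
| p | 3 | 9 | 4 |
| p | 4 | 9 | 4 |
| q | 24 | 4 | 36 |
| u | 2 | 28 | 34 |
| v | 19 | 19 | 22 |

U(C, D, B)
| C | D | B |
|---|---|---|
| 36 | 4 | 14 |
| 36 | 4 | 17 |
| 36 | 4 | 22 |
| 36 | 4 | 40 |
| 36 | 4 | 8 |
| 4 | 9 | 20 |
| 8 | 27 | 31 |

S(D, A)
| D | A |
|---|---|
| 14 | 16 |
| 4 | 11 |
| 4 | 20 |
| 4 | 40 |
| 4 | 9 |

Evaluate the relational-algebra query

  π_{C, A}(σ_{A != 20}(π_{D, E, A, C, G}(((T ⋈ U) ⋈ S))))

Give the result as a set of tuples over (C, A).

{(36, 11), (36, 40), (36, 9)}

Natural join on D, C: {(b, 31, 9, 4, 20), (b, 7, 4, 36, 14), (b, 7, 4, 36, 17), (b, 7, 4, 36, 22), (b, 7, 4, 36, 40), (b, 7, 4, 36, 8), (p, 29, 4, 36, 14), (p, 29, 4, 36, 17), (p, 29, 4, 36, 22), (p, 29, 4, 36, 40), (p, 29, 4, 36, 8), (p, 3, 9, 4, 20), (p, 4, 9, 4, 20), (q, 24, 4, 36, 14), (q, 24, 4, 36, 17), (q, 24, 4, 36, 22), (q, 24, 4, 36, 40), (q, 24, 4, 36, 8)}
Natural join on D: {(b, 7, 4, 36, 14, 11), (b, 7, 4, 36, 14, 20), (b, 7, 4, 36, 14, 40), (b, 7, 4, 36, 14, 9), (b, 7, 4, 36, 17, 11), (b, 7, 4, 36, 17, 20), (b, 7, 4, 36, 17, 40), (b, 7, 4, 36, 17, 9), (b, 7, 4, 36, 22, 11), (b, 7, 4, 36, 22, 20), (b, 7, 4, 36, 22, 40), (b, 7, 4, 36, 22, 9), (b, 7, 4, 36, 40, 11), (b, 7, 4, 36, 40, 20), (b, 7, 4, 36, 40, 40), (b, 7, 4, 36, 40, 9), (b, 7, 4, 36, 8, 11), (b, 7, 4, 36, 8, 20), (b, 7, 4, 36, 8, 40), (b, 7, 4, 36, 8, 9), (p, 29, 4, 36, 14, 11), (p, 29, 4, 36, 14, 20), (p, 29, 4, 36, 14, 40), (p, 29, 4, 36, 14, 9), (p, 29, 4, 36, 17, 11), (p, 29, 4, 36, 17, 20), (p, 29, 4, 36, 17, 40), (p, 29, 4, 36, 17, 9), (p, 29, 4, 36, 22, 11), (p, 29, 4, 36, 22, 20), (p, 29, 4, 36, 22, 40), (p, 29, 4, 36, 22, 9), (p, 29, 4, 36, 40, 11), (p, 29, 4, 36, 40, 20), (p, 29, 4, 36, 40, 40), (p, 29, 4, 36, 40, 9), (p, 29, 4, 36, 8, 11), (p, 29, 4, 36, 8, 20), (p, 29, 4, 36, 8, 40), (p, 29, 4, 36, 8, 9), (q, 24, 4, 36, 14, 11), (q, 24, 4, 36, 14, 20), (q, 24, 4, 36, 14, 40), (q, 24, 4, 36, 14, 9), (q, 24, 4, 36, 17, 11), (q, 24, 4, 36, 17, 20), (q, 24, 4, 36, 17, 40), (q, 24, 4, 36, 17, 9), (q, 24, 4, 36, 22, 11), (q, 24, 4, 36, 22, 20), (q, 24, 4, 36, 22, 40), (q, 24, 4, 36, 22, 9), (q, 24, 4, 36, 40, 11), (q, 24, 4, 36, 40, 20), (q, 24, 4, 36, 40, 40), (q, 24, 4, 36, 40, 9), (q, 24, 4, 36, 8, 11), (q, 24, 4, 36, 8, 20), (q, 24, 4, 36, 8, 40), (q, 24, 4, 36, 8, 9)}
Keep only column(s) D, E, A, C, G (48 duplicate(s) eliminated): {(4, b, 11, 36, 7), (4, b, 20, 36, 7), (4, b, 40, 36, 7), (4, b, 9, 36, 7), (4, p, 11, 36, 29), (4, p, 20, 36, 29), (4, p, 40, 36, 29), (4, p, 9, 36, 29), (4, q, 11, 36, 24), (4, q, 20, 36, 24), (4, q, 40, 36, 24), (4, q, 9, 36, 24)}
σ[A != 20]: keep tuples satisfying A != 20 → {(4, b, 11, 36, 7), (4, b, 40, 36, 7), (4, b, 9, 36, 7), (4, p, 11, 36, 29), (4, p, 40, 36, 29), (4, p, 9, 36, 29), (4, q, 11, 36, 24), (4, q, 40, 36, 24), (4, q, 9, 36, 24)}
Keep only column(s) C, A (6 duplicate(s) eliminated): {(36, 11), (36, 40), (36, 9)}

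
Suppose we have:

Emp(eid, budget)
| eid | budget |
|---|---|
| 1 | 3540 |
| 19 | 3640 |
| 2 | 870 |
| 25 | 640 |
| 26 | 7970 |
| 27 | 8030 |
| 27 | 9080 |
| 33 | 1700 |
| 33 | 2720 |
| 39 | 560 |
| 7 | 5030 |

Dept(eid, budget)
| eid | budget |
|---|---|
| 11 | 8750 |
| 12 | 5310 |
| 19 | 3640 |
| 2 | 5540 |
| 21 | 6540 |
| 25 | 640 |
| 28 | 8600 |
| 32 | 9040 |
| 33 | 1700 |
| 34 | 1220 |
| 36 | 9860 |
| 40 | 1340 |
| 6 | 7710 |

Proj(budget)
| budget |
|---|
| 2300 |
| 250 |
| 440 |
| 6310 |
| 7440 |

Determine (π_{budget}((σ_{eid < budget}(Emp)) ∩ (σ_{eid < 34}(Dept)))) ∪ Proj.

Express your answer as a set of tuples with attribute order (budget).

Filtering on eid < budget leaves {(1, 3540), (19, 3640), (2, 870), (25, 640), (26, 7970), (27, 8030), (27, 9080), (33, 1700), (33, 2720), (39, 560), (7, 5030)}.
Filtering on eid < 34 leaves {(11, 8750), (12, 5310), (19, 3640), (2, 5540), (21, 6540), (25, 640), (28, 8600), (32, 9040), (33, 1700), (6, 7710)}.
Taking the intersection: {(19, 3640), (25, 640), (33, 1700)}
π_{budget} gives {1700, 3640, 640}.
Taking the union: {1700, 2300, 250, 3640, 440, 6310, 640, 7440}

{1700, 2300, 250, 3640, 440, 6310, 640, 7440}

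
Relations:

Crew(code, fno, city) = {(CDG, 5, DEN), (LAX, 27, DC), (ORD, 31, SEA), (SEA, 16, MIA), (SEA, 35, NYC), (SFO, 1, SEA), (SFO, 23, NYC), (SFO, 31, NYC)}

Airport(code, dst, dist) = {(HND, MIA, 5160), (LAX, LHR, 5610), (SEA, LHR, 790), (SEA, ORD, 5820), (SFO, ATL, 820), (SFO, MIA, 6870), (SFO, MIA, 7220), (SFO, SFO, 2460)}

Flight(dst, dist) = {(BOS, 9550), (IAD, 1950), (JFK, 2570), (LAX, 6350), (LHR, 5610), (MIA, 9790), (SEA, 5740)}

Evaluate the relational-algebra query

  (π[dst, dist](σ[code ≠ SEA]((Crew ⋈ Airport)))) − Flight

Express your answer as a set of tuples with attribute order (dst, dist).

{(ATL, 820), (MIA, 6870), (MIA, 7220), (SFO, 2460)}

Crew ⋈ Airport (natural join on code): {(LAX, 27, DC, LHR, 5610), (SEA, 16, MIA, LHR, 790), (SEA, 16, MIA, ORD, 5820), (SEA, 35, NYC, LHR, 790), (SEA, 35, NYC, ORD, 5820), (SFO, 1, SEA, ATL, 820), (SFO, 1, SEA, MIA, 6870), (SFO, 1, SEA, MIA, 7220), (SFO, 1, SEA, SFO, 2460), (SFO, 23, NYC, ATL, 820), (SFO, 23, NYC, MIA, 6870), (SFO, 23, NYC, MIA, 7220), (SFO, 23, NYC, SFO, 2460), (SFO, 31, NYC, ATL, 820), (SFO, 31, NYC, MIA, 6870), (SFO, 31, NYC, MIA, 7220), (SFO, 31, NYC, SFO, 2460)}
Selection code ≠ SEA: {(LAX, 27, DC, LHR, 5610), (SFO, 1, SEA, ATL, 820), (SFO, 1, SEA, MIA, 6870), (SFO, 1, SEA, MIA, 7220), (SFO, 1, SEA, SFO, 2460), (SFO, 23, NYC, ATL, 820), (SFO, 23, NYC, MIA, 6870), (SFO, 23, NYC, MIA, 7220), (SFO, 23, NYC, SFO, 2460), (SFO, 31, NYC, ATL, 820), (SFO, 31, NYC, MIA, 6870), (SFO, 31, NYC, MIA, 7220), (SFO, 31, NYC, SFO, 2460)}
π_{dst, dist} gives {(ATL, 820), (LHR, 5610), (MIA, 6870), (MIA, 7220), (SFO, 2460)} (8 duplicate(s) eliminated).
Difference: {(ATL, 820), (LHR, 5610), (MIA, 6870), (MIA, 7220), (SFO, 2460)} with {(BOS, 9550), (IAD, 1950), (JFK, 2570), (LAX, 6350), (LHR, 5610), (MIA, 9790), (SEA, 5740)} → {(ATL, 820), (MIA, 6870), (MIA, 7220), (SFO, 2460)}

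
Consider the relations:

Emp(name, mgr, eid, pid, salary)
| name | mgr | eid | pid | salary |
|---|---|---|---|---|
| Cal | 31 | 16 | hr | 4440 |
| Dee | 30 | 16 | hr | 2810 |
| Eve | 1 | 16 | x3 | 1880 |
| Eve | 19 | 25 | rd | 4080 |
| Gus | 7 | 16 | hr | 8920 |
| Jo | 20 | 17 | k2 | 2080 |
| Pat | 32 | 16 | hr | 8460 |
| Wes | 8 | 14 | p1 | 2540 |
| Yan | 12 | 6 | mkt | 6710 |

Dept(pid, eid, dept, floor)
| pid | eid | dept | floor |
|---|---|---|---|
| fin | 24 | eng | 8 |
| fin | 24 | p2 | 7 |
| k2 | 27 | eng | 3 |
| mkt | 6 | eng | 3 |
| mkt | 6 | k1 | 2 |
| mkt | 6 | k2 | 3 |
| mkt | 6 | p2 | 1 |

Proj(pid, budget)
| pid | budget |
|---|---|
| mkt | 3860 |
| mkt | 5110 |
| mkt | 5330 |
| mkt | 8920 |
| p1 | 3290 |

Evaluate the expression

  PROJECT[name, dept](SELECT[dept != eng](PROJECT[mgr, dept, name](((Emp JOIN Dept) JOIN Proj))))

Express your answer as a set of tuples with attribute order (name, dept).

Natural join on eid, pid: {(Yan, 12, 6, mkt, 6710, eng, 3), (Yan, 12, 6, mkt, 6710, k1, 2), (Yan, 12, 6, mkt, 6710, k2, 3), (Yan, 12, 6, mkt, 6710, p2, 1)}
Natural join on pid: {(Yan, 12, 6, mkt, 6710, eng, 3, 3860), (Yan, 12, 6, mkt, 6710, eng, 3, 5110), (Yan, 12, 6, mkt, 6710, eng, 3, 5330), (Yan, 12, 6, mkt, 6710, eng, 3, 8920), (Yan, 12, 6, mkt, 6710, k1, 2, 3860), (Yan, 12, 6, mkt, 6710, k1, 2, 5110), (Yan, 12, 6, mkt, 6710, k1, 2, 5330), (Yan, 12, 6, mkt, 6710, k1, 2, 8920), (Yan, 12, 6, mkt, 6710, k2, 3, 3860), (Yan, 12, 6, mkt, 6710, k2, 3, 5110), (Yan, 12, 6, mkt, 6710, k2, 3, 5330), (Yan, 12, 6, mkt, 6710, k2, 3, 8920), (Yan, 12, 6, mkt, 6710, p2, 1, 3860), (Yan, 12, 6, mkt, 6710, p2, 1, 5110), (Yan, 12, 6, mkt, 6710, p2, 1, 5330), (Yan, 12, 6, mkt, 6710, p2, 1, 8920)}
Keep only column(s) mgr, dept, name (12 duplicate(s) eliminated): {(12, eng, Yan), (12, k1, Yan), (12, k2, Yan), (12, p2, Yan)}
σ[dept != eng]: keep tuples satisfying dept != eng → {(12, k1, Yan), (12, k2, Yan), (12, p2, Yan)}
Keep only column(s) name, dept: {(Yan, k1), (Yan, k2), (Yan, p2)}

{(Yan, k1), (Yan, k2), (Yan, p2)}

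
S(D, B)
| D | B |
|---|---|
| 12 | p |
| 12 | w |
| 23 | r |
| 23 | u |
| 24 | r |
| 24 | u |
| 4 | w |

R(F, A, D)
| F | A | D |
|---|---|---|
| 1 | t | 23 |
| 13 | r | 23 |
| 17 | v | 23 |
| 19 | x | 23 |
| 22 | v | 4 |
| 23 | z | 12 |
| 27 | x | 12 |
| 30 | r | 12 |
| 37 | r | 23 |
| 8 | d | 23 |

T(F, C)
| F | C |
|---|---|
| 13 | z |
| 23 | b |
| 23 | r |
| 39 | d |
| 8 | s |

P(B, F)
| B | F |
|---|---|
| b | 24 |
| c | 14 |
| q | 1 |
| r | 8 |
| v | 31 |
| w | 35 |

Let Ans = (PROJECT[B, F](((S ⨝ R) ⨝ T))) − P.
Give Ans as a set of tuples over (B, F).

Joining S and R on D yields {(12, p, 23, z), (12, p, 27, x), (12, p, 30, r), (12, w, 23, z), (12, w, 27, x), (12, w, 30, r), (23, r, 1, t), (23, r, 13, r), (23, r, 17, v), (23, r, 19, x), (23, r, 37, r), (23, r, 8, d), (23, u, 1, t), (23, u, 13, r), (23, u, 17, v), (23, u, 19, x), (23, u, 37, r), (23, u, 8, d), (4, w, 22, v)}.
Joining (S ⨝ R) and T on F yields {(12, p, 23, z, b), (12, p, 23, z, r), (12, w, 23, z, b), (12, w, 23, z, r), (23, r, 13, r, z), (23, r, 8, d, s), (23, u, 13, r, z), (23, u, 8, d, s)}.
π[B, F]: project onto (B, F) (2 duplicate(s) eliminated) → {(p, 23), (r, 13), (r, 8), (u, 13), (u, 8), (w, 23)}
Taking the difference: {(p, 23), (r, 13), (u, 13), (u, 8), (w, 23)}

{(p, 23), (r, 13), (u, 13), (u, 8), (w, 23)}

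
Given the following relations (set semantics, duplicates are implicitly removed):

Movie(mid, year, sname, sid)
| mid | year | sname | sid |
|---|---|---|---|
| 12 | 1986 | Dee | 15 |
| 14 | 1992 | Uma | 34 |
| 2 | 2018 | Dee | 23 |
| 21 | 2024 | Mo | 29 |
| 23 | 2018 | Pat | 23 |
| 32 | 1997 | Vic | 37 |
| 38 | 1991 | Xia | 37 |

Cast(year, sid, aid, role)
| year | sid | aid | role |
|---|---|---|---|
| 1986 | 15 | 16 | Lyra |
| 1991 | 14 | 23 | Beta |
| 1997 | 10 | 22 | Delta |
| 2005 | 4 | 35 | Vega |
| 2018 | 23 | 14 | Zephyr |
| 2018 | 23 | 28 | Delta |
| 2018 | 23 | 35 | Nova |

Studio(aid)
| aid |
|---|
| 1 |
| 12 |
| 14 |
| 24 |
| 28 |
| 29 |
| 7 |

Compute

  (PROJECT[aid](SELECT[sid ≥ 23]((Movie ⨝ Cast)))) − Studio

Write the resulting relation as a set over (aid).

{35}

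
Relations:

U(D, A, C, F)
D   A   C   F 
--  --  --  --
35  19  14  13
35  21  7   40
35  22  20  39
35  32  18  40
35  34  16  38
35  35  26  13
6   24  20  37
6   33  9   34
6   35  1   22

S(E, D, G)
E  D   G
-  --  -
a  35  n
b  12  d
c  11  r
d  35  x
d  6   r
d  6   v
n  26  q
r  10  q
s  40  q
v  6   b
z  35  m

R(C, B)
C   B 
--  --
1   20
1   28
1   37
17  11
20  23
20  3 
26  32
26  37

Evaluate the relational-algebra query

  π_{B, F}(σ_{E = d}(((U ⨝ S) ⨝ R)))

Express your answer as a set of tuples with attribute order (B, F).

Natural join on D: {(35, 19, 14, 13, a, n), (35, 19, 14, 13, d, x), (35, 19, 14, 13, z, m), (35, 21, 7, 40, a, n), (35, 21, 7, 40, d, x), (35, 21, 7, 40, z, m), (35, 22, 20, 39, a, n), (35, 22, 20, 39, d, x), (35, 22, 20, 39, z, m), (35, 32, 18, 40, a, n), (35, 32, 18, 40, d, x), (35, 32, 18, 40, z, m), (35, 34, 16, 38, a, n), (35, 34, 16, 38, d, x), (35, 34, 16, 38, z, m), (35, 35, 26, 13, a, n), (35, 35, 26, 13, d, x), (35, 35, 26, 13, z, m), (6, 24, 20, 37, d, r), (6, 24, 20, 37, d, v), (6, 24, 20, 37, v, b), (6, 33, 9, 34, d, r), (6, 33, 9, 34, d, v), (6, 33, 9, 34, v, b), (6, 35, 1, 22, d, r), (6, 35, 1, 22, d, v), (6, 35, 1, 22, v, b)}
Natural join on C: {(35, 22, 20, 39, a, n, 23), (35, 22, 20, 39, a, n, 3), (35, 22, 20, 39, d, x, 23), (35, 22, 20, 39, d, x, 3), (35, 22, 20, 39, z, m, 23), (35, 22, 20, 39, z, m, 3), (35, 35, 26, 13, a, n, 32), (35, 35, 26, 13, a, n, 37), (35, 35, 26, 13, d, x, 32), (35, 35, 26, 13, d, x, 37), (35, 35, 26, 13, z, m, 32), (35, 35, 26, 13, z, m, 37), (6, 24, 20, 37, d, r, 23), (6, 24, 20, 37, d, r, 3), (6, 24, 20, 37, d, v, 23), (6, 24, 20, 37, d, v, 3), (6, 24, 20, 37, v, b, 23), (6, 24, 20, 37, v, b, 3), (6, 35, 1, 22, d, r, 20), (6, 35, 1, 22, d, r, 28), (6, 35, 1, 22, d, r, 37), (6, 35, 1, 22, d, v, 20), (6, 35, 1, 22, d, v, 28), (6, 35, 1, 22, d, v, 37), (6, 35, 1, 22, v, b, 20), (6, 35, 1, 22, v, b, 28), (6, 35, 1, 22, v, b, 37)}
σ[E = d]: keep tuples satisfying E = d → {(35, 22, 20, 39, d, x, 23), (35, 22, 20, 39, d, x, 3), (35, 35, 26, 13, d, x, 32), (35, 35, 26, 13, d, x, 37), (6, 24, 20, 37, d, r, 23), (6, 24, 20, 37, d, r, 3), (6, 24, 20, 37, d, v, 23), (6, 24, 20, 37, d, v, 3), (6, 35, 1, 22, d, r, 20), (6, 35, 1, 22, d, r, 28), (6, 35, 1, 22, d, r, 37), (6, 35, 1, 22, d, v, 20), (6, 35, 1, 22, d, v, 28), (6, 35, 1, 22, d, v, 37)}
π[B, F]: project onto (B, F) (5 duplicate(s) eliminated) → {(20, 22), (23, 37), (23, 39), (28, 22), (3, 37), (3, 39), (32, 13), (37, 13), (37, 22)}

{(20, 22), (23, 37), (23, 39), (28, 22), (3, 37), (3, 39), (32, 13), (37, 13), (37, 22)}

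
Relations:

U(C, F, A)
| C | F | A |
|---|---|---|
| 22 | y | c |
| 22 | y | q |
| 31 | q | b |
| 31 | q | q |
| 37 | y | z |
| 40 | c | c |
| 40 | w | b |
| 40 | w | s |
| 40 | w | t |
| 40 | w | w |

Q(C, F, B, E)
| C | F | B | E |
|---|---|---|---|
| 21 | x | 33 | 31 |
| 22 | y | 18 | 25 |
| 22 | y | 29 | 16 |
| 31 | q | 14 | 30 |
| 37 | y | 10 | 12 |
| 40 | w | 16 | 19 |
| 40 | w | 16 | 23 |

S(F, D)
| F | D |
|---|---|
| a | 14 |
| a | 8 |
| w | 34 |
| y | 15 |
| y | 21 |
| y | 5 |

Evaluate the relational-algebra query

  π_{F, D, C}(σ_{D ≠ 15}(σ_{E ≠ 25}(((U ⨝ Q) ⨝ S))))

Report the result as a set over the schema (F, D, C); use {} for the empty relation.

{(w, 34, 40), (y, 21, 22), (y, 21, 37), (y, 5, 22), (y, 5, 37)}

Natural join on C, F: {(22, y, c, 18, 25), (22, y, c, 29, 16), (22, y, q, 18, 25), (22, y, q, 29, 16), (31, q, b, 14, 30), (31, q, q, 14, 30), (37, y, z, 10, 12), (40, w, b, 16, 19), (40, w, b, 16, 23), (40, w, s, 16, 19), (40, w, s, 16, 23), (40, w, t, 16, 19), (40, w, t, 16, 23), (40, w, w, 16, 19), (40, w, w, 16, 23)}
Natural join on F: {(22, y, c, 18, 25, 15), (22, y, c, 18, 25, 21), (22, y, c, 18, 25, 5), (22, y, c, 29, 16, 15), (22, y, c, 29, 16, 21), (22, y, c, 29, 16, 5), (22, y, q, 18, 25, 15), (22, y, q, 18, 25, 21), (22, y, q, 18, 25, 5), (22, y, q, 29, 16, 15), (22, y, q, 29, 16, 21), (22, y, q, 29, 16, 5), (37, y, z, 10, 12, 15), (37, y, z, 10, 12, 21), (37, y, z, 10, 12, 5), (40, w, b, 16, 19, 34), (40, w, b, 16, 23, 34), (40, w, s, 16, 19, 34), (40, w, s, 16, 23, 34), (40, w, t, 16, 19, 34), (40, w, t, 16, 23, 34), (40, w, w, 16, 19, 34), (40, w, w, 16, 23, 34)}
Filtering on E ≠ 25 leaves {(22, y, c, 29, 16, 15), (22, y, c, 29, 16, 21), (22, y, c, 29, 16, 5), (22, y, q, 29, 16, 15), (22, y, q, 29, 16, 21), (22, y, q, 29, 16, 5), (37, y, z, 10, 12, 15), (37, y, z, 10, 12, 21), (37, y, z, 10, 12, 5), (40, w, b, 16, 19, 34), (40, w, b, 16, 23, 34), (40, w, s, 16, 19, 34), (40, w, s, 16, 23, 34), (40, w, t, 16, 19, 34), (40, w, t, 16, 23, 34), (40, w, w, 16, 19, 34), (40, w, w, 16, 23, 34)}.
Filtering on D ≠ 15 leaves {(22, y, c, 29, 16, 21), (22, y, c, 29, 16, 5), (22, y, q, 29, 16, 21), (22, y, q, 29, 16, 5), (37, y, z, 10, 12, 21), (37, y, z, 10, 12, 5), (40, w, b, 16, 19, 34), (40, w, b, 16, 23, 34), (40, w, s, 16, 19, 34), (40, w, s, 16, 23, 34), (40, w, t, 16, 19, 34), (40, w, t, 16, 23, 34), (40, w, w, 16, 19, 34), (40, w, w, 16, 23, 34)}.
Keep only column(s) F, D, C (9 duplicate(s) eliminated): {(w, 34, 40), (y, 21, 22), (y, 21, 37), (y, 5, 22), (y, 5, 37)}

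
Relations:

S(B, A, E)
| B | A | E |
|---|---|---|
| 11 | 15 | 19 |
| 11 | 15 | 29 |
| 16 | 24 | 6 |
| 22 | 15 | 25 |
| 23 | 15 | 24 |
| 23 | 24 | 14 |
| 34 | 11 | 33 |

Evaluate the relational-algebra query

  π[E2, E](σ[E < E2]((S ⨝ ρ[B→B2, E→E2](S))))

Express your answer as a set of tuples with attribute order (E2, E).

ρ[B→B2, E→E2]: schema becomes (B2, A, E2); tuples unchanged.
Natural join on A: {(11, 15, 19, 11, 19), (11, 15, 19, 11, 29), (11, 15, 19, 22, 25), (11, 15, 19, 23, 24), (11, 15, 29, 11, 19), (11, 15, 29, 11, 29), (11, 15, 29, 22, 25), (11, 15, 29, 23, 24), (16, 24, 6, 16, 6), (16, 24, 6, 23, 14), (22, 15, 25, 11, 19), (22, 15, 25, 11, 29), (22, 15, 25, 22, 25), (22, 15, 25, 23, 24), (23, 15, 24, 11, 19), (23, 15, 24, 11, 29), (23, 15, 24, 22, 25), (23, 15, 24, 23, 24), (23, 24, 14, 16, 6), (23, 24, 14, 23, 14), (34, 11, 33, 34, 33)}
Apply σ_{E < E2}; surviving tuples: {(11, 15, 19, 11, 29), (11, 15, 19, 22, 25), (11, 15, 19, 23, 24), (16, 24, 6, 23, 14), (22, 15, 25, 11, 29), (23, 15, 24, 11, 29), (23, 15, 24, 22, 25)}
Keep only column(s) E2, E: {(14, 6), (24, 19), (25, 19), (25, 24), (29, 19), (29, 24), (29, 25)}

{(14, 6), (24, 19), (25, 19), (25, 24), (29, 19), (29, 24), (29, 25)}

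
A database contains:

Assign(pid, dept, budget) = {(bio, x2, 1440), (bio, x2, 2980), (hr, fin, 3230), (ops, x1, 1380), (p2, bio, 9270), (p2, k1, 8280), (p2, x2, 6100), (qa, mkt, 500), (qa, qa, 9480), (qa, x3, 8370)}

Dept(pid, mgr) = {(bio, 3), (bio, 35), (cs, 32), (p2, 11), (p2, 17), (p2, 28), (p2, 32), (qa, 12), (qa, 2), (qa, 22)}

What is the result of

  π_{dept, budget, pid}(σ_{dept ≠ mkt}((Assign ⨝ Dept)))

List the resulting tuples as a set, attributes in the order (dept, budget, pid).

Assign ⋈ Dept (natural join on pid): {(bio, x2, 1440, 3), (bio, x2, 1440, 35), (bio, x2, 2980, 3), (bio, x2, 2980, 35), (p2, bio, 9270, 11), (p2, bio, 9270, 17), (p2, bio, 9270, 28), (p2, bio, 9270, 32), (p2, k1, 8280, 11), (p2, k1, 8280, 17), (p2, k1, 8280, 28), (p2, k1, 8280, 32), (p2, x2, 6100, 11), (p2, x2, 6100, 17), (p2, x2, 6100, 28), (p2, x2, 6100, 32), (qa, mkt, 500, 12), (qa, mkt, 500, 2), (qa, mkt, 500, 22), (qa, qa, 9480, 12), (qa, qa, 9480, 2), (qa, qa, 9480, 22), (qa, x3, 8370, 12), (qa, x3, 8370, 2), (qa, x3, 8370, 22)}
Apply σ_{dept ≠ mkt}; surviving tuples: {(bio, x2, 1440, 3), (bio, x2, 1440, 35), (bio, x2, 2980, 3), (bio, x2, 2980, 35), (p2, bio, 9270, 11), (p2, bio, 9270, 17), (p2, bio, 9270, 28), (p2, bio, 9270, 32), (p2, k1, 8280, 11), (p2, k1, 8280, 17), (p2, k1, 8280, 28), (p2, k1, 8280, 32), (p2, x2, 6100, 11), (p2, x2, 6100, 17), (p2, x2, 6100, 28), (p2, x2, 6100, 32), (qa, qa, 9480, 12), (qa, qa, 9480, 2), (qa, qa, 9480, 22), (qa, x3, 8370, 12), (qa, x3, 8370, 2), (qa, x3, 8370, 22)}
Projecting to dept, budget, pid (15 duplicate(s) eliminated): {(bio, 9270, p2), (k1, 8280, p2), (qa, 9480, qa), (x2, 1440, bio), (x2, 2980, bio), (x2, 6100, p2), (x3, 8370, qa)}

{(bio, 9270, p2), (k1, 8280, p2), (qa, 9480, qa), (x2, 1440, bio), (x2, 2980, bio), (x2, 6100, p2), (x3, 8370, qa)}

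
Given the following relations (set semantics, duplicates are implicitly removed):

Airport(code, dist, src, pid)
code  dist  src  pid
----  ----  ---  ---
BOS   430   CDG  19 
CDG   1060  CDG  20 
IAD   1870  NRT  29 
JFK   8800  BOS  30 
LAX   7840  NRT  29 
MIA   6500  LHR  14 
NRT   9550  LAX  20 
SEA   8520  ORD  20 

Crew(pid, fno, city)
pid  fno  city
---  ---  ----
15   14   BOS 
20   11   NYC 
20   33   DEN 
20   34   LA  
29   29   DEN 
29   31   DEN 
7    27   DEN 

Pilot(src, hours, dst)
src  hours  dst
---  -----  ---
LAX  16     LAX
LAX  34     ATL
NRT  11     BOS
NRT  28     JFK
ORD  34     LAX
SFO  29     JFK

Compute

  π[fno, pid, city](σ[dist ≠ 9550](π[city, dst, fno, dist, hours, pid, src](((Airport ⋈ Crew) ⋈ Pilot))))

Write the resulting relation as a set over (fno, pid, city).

{(11, 20, NYC), (29, 29, DEN), (31, 29, DEN), (33, 20, DEN), (34, 20, LA)}

Airport ⋈ Crew (natural join on pid): {(CDG, 1060, CDG, 20, 11, NYC), (CDG, 1060, CDG, 20, 33, DEN), (CDG, 1060, CDG, 20, 34, LA), (IAD, 1870, NRT, 29, 29, DEN), (IAD, 1870, NRT, 29, 31, DEN), (LAX, 7840, NRT, 29, 29, DEN), (LAX, 7840, NRT, 29, 31, DEN), (NRT, 9550, LAX, 20, 11, NYC), (NRT, 9550, LAX, 20, 33, DEN), (NRT, 9550, LAX, 20, 34, LA), (SEA, 8520, ORD, 20, 11, NYC), (SEA, 8520, ORD, 20, 33, DEN), (SEA, 8520, ORD, 20, 34, LA)}
(Airport ⋈ Crew) ⋈ Pilot (natural join on src): {(IAD, 1870, NRT, 29, 29, DEN, 11, BOS), (IAD, 1870, NRT, 29, 29, DEN, 28, JFK), (IAD, 1870, NRT, 29, 31, DEN, 11, BOS), (IAD, 1870, NRT, 29, 31, DEN, 28, JFK), (LAX, 7840, NRT, 29, 29, DEN, 11, BOS), (LAX, 7840, NRT, 29, 29, DEN, 28, JFK), (LAX, 7840, NRT, 29, 31, DEN, 11, BOS), (LAX, 7840, NRT, 29, 31, DEN, 28, JFK), (NRT, 9550, LAX, 20, 11, NYC, 16, LAX), (NRT, 9550, LAX, 20, 11, NYC, 34, ATL), (NRT, 9550, LAX, 20, 33, DEN, 16, LAX), (NRT, 9550, LAX, 20, 33, DEN, 34, ATL), (NRT, 9550, LAX, 20, 34, LA, 16, LAX), (NRT, 9550, LAX, 20, 34, LA, 34, ATL), (SEA, 8520, ORD, 20, 11, NYC, 34, LAX), (SEA, 8520, ORD, 20, 33, DEN, 34, LAX), (SEA, 8520, ORD, 20, 34, LA, 34, LAX)}
π_{city, dst, fno, dist, hours, pid, src} gives {(DEN, ATL, 33, 9550, 34, 20, LAX), (DEN, BOS, 29, 1870, 11, 29, NRT), (DEN, BOS, 29, 7840, 11, 29, NRT), (DEN, BOS, 31, 1870, 11, 29, NRT), (DEN, BOS, 31, 7840, 11, 29, NRT), (DEN, JFK, 29, 1870, 28, 29, NRT), (DEN, JFK, 29, 7840, 28, 29, NRT), (DEN, JFK, 31, 1870, 28, 29, NRT), (DEN, JFK, 31, 7840, 28, 29, NRT), (DEN, LAX, 33, 8520, 34, 20, ORD), (DEN, LAX, 33, 9550, 16, 20, LAX), (LA, ATL, 34, 9550, 34, 20, LAX), (LA, LAX, 34, 8520, 34, 20, ORD), (LA, LAX, 34, 9550, 16, 20, LAX), (NYC, ATL, 11, 9550, 34, 20, LAX), (NYC, LAX, 11, 8520, 34, 20, ORD), (NYC, LAX, 11, 9550, 16, 20, LAX)}.
Apply σ_{dist ≠ 9550}; surviving tuples: {(DEN, BOS, 29, 1870, 11, 29, NRT), (DEN, BOS, 29, 7840, 11, 29, NRT), (DEN, BOS, 31, 1870, 11, 29, NRT), (DEN, BOS, 31, 7840, 11, 29, NRT), (DEN, JFK, 29, 1870, 28, 29, NRT), (DEN, JFK, 29, 7840, 28, 29, NRT), (DEN, JFK, 31, 1870, 28, 29, NRT), (DEN, JFK, 31, 7840, 28, 29, NRT), (DEN, LAX, 33, 8520, 34, 20, ORD), (LA, LAX, 34, 8520, 34, 20, ORD), (NYC, LAX, 11, 8520, 34, 20, ORD)}
π_{fno, pid, city} gives {(11, 20, NYC), (29, 29, DEN), (31, 29, DEN), (33, 20, DEN), (34, 20, LA)} (6 duplicate(s) eliminated).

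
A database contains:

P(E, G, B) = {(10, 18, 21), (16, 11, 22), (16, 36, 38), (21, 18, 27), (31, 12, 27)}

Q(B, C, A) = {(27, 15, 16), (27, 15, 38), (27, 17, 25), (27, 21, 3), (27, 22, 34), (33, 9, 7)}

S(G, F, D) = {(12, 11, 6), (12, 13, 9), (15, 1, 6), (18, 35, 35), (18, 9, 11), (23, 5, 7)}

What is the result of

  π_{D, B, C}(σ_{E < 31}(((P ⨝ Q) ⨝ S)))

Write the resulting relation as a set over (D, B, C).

{(11, 27, 15), (11, 27, 17), (11, 27, 21), (11, 27, 22), (35, 27, 15), (35, 27, 17), (35, 27, 21), (35, 27, 22)}

Natural join on B: {(21, 18, 27, 15, 16), (21, 18, 27, 15, 38), (21, 18, 27, 17, 25), (21, 18, 27, 21, 3), (21, 18, 27, 22, 34), (31, 12, 27, 15, 16), (31, 12, 27, 15, 38), (31, 12, 27, 17, 25), (31, 12, 27, 21, 3), (31, 12, 27, 22, 34)}
Natural join on G: {(21, 18, 27, 15, 16, 35, 35), (21, 18, 27, 15, 16, 9, 11), (21, 18, 27, 15, 38, 35, 35), (21, 18, 27, 15, 38, 9, 11), (21, 18, 27, 17, 25, 35, 35), (21, 18, 27, 17, 25, 9, 11), (21, 18, 27, 21, 3, 35, 35), (21, 18, 27, 21, 3, 9, 11), (21, 18, 27, 22, 34, 35, 35), (21, 18, 27, 22, 34, 9, 11), (31, 12, 27, 15, 16, 11, 6), (31, 12, 27, 15, 16, 13, 9), (31, 12, 27, 15, 38, 11, 6), (31, 12, 27, 15, 38, 13, 9), (31, 12, 27, 17, 25, 11, 6), (31, 12, 27, 17, 25, 13, 9), (31, 12, 27, 21, 3, 11, 6), (31, 12, 27, 21, 3, 13, 9), (31, 12, 27, 22, 34, 11, 6), (31, 12, 27, 22, 34, 13, 9)}
σ[E < 31]: keep tuples satisfying E < 31 → {(21, 18, 27, 15, 16, 35, 35), (21, 18, 27, 15, 16, 9, 11), (21, 18, 27, 15, 38, 35, 35), (21, 18, 27, 15, 38, 9, 11), (21, 18, 27, 17, 25, 35, 35), (21, 18, 27, 17, 25, 9, 11), (21, 18, 27, 21, 3, 35, 35), (21, 18, 27, 21, 3, 9, 11), (21, 18, 27, 22, 34, 35, 35), (21, 18, 27, 22, 34, 9, 11)}
Projecting to D, B, C (2 duplicate(s) eliminated): {(11, 27, 15), (11, 27, 17), (11, 27, 21), (11, 27, 22), (35, 27, 15), (35, 27, 17), (35, 27, 21), (35, 27, 22)}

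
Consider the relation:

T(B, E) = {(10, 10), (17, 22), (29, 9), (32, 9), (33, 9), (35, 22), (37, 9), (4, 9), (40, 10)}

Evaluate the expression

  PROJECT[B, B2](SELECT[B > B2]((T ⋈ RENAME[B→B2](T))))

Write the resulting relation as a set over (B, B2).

{(29, 4), (32, 29), (32, 4), (33, 29), (33, 32), (33, 4), (35, 17), (37, 29), (37, 32), (37, 33), (37, 4), (40, 10)}

ρ[B→B2]: schema becomes (B2, E); tuples unchanged.
Natural join on E: {(10, 10, 10), (10, 10, 40), (17, 22, 17), (17, 22, 35), (29, 9, 29), (29, 9, 32), (29, 9, 33), (29, 9, 37), (29, 9, 4), (32, 9, 29), (32, 9, 32), (32, 9, 33), (32, 9, 37), (32, 9, 4), (33, 9, 29), (33, 9, 32), (33, 9, 33), (33, 9, 37), (33, 9, 4), (35, 22, 17), (35, 22, 35), (37, 9, 29), (37, 9, 32), (37, 9, 33), (37, 9, 37), (37, 9, 4), (4, 9, 29), (4, 9, 32), (4, 9, 33), (4, 9, 37), (4, 9, 4), (40, 10, 10), (40, 10, 40)}
Filtering on B > B2 leaves {(29, 9, 4), (32, 9, 29), (32, 9, 4), (33, 9, 29), (33, 9, 32), (33, 9, 4), (35, 22, 17), (37, 9, 29), (37, 9, 32), (37, 9, 33), (37, 9, 4), (40, 10, 10)}.
Projecting to B, B2: {(29, 4), (32, 29), (32, 4), (33, 29), (33, 32), (33, 4), (35, 17), (37, 29), (37, 32), (37, 33), (37, 4), (40, 10)}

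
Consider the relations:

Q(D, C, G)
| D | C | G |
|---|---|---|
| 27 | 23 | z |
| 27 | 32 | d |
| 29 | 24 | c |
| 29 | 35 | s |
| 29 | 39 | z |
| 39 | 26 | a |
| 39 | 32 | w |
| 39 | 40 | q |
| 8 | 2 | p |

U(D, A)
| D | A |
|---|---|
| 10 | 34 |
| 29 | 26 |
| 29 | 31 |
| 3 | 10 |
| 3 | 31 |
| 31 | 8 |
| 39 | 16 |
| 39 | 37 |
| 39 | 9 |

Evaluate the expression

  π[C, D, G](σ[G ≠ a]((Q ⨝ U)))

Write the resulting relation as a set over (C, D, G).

Q ⋈ U (natural join on D): {(29, 24, c, 26), (29, 24, c, 31), (29, 35, s, 26), (29, 35, s, 31), (29, 39, z, 26), (29, 39, z, 31), (39, 26, a, 16), (39, 26, a, 37), (39, 26, a, 9), (39, 32, w, 16), (39, 32, w, 37), (39, 32, w, 9), (39, 40, q, 16), (39, 40, q, 37), (39, 40, q, 9)}
σ[G ≠ a]: keep tuples satisfying G ≠ a → {(29, 24, c, 26), (29, 24, c, 31), (29, 35, s, 26), (29, 35, s, 31), (29, 39, z, 26), (29, 39, z, 31), (39, 32, w, 16), (39, 32, w, 37), (39, 32, w, 9), (39, 40, q, 16), (39, 40, q, 37), (39, 40, q, 9)}
Projecting to C, D, G (7 duplicate(s) eliminated): {(24, 29, c), (32, 39, w), (35, 29, s), (39, 29, z), (40, 39, q)}

{(24, 29, c), (32, 39, w), (35, 29, s), (39, 29, z), (40, 39, q)}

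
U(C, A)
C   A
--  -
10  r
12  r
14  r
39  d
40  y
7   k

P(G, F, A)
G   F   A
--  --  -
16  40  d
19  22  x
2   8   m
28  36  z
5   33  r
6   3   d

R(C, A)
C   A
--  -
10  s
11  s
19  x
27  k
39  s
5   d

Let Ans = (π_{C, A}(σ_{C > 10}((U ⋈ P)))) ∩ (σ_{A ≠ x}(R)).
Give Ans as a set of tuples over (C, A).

{}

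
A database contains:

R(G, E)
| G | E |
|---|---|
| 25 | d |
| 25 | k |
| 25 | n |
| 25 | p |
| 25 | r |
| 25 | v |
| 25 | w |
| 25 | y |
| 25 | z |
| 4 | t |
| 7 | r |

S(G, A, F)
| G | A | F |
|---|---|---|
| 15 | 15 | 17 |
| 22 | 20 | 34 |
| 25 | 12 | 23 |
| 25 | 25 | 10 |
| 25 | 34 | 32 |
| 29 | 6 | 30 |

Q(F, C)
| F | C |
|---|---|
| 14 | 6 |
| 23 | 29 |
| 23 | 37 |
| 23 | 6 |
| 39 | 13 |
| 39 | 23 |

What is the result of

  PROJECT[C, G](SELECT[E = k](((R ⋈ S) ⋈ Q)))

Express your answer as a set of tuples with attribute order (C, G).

R ⋈ S (natural join on G): {(25, d, 12, 23), (25, d, 25, 10), (25, d, 34, 32), (25, k, 12, 23), (25, k, 25, 10), (25, k, 34, 32), (25, n, 12, 23), (25, n, 25, 10), (25, n, 34, 32), (25, p, 12, 23), (25, p, 25, 10), (25, p, 34, 32), (25, r, 12, 23), (25, r, 25, 10), (25, r, 34, 32), (25, v, 12, 23), (25, v, 25, 10), (25, v, 34, 32), (25, w, 12, 23), (25, w, 25, 10), (25, w, 34, 32), (25, y, 12, 23), (25, y, 25, 10), (25, y, 34, 32), (25, z, 12, 23), (25, z, 25, 10), (25, z, 34, 32)}
(R ⋈ S) ⋈ Q (natural join on F): {(25, d, 12, 23, 29), (25, d, 12, 23, 37), (25, d, 12, 23, 6), (25, k, 12, 23, 29), (25, k, 12, 23, 37), (25, k, 12, 23, 6), (25, n, 12, 23, 29), (25, n, 12, 23, 37), (25, n, 12, 23, 6), (25, p, 12, 23, 29), (25, p, 12, 23, 37), (25, p, 12, 23, 6), (25, r, 12, 23, 29), (25, r, 12, 23, 37), (25, r, 12, 23, 6), (25, v, 12, 23, 29), (25, v, 12, 23, 37), (25, v, 12, 23, 6), (25, w, 12, 23, 29), (25, w, 12, 23, 37), (25, w, 12, 23, 6), (25, y, 12, 23, 29), (25, y, 12, 23, 37), (25, y, 12, 23, 6), (25, z, 12, 23, 29), (25, z, 12, 23, 37), (25, z, 12, 23, 6)}
σ[E = k]: keep tuples satisfying E = k → {(25, k, 12, 23, 29), (25, k, 12, 23, 37), (25, k, 12, 23, 6)}
Projecting to C, G: {(29, 25), (37, 25), (6, 25)}

{(29, 25), (37, 25), (6, 25)}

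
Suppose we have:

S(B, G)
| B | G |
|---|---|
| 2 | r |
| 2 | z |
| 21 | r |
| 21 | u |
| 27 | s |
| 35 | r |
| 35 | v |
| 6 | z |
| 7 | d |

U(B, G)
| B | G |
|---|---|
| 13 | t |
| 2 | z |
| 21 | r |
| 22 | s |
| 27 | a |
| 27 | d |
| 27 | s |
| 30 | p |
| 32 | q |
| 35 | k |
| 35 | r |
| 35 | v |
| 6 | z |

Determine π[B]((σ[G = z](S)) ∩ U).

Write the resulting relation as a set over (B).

{2, 6}

Apply σ_{G = z}; surviving tuples: {(2, z), (6, z)}
Intersection: {(2, z), (6, z)} with {(13, t), (2, z), (21, r), (22, s), (27, a), (27, d), (27, s), (30, p), (32, q), (35, k), (35, r), (35, v), (6, z)} → {(2, z), (6, z)}
π[B]: project onto (B) → {2, 6}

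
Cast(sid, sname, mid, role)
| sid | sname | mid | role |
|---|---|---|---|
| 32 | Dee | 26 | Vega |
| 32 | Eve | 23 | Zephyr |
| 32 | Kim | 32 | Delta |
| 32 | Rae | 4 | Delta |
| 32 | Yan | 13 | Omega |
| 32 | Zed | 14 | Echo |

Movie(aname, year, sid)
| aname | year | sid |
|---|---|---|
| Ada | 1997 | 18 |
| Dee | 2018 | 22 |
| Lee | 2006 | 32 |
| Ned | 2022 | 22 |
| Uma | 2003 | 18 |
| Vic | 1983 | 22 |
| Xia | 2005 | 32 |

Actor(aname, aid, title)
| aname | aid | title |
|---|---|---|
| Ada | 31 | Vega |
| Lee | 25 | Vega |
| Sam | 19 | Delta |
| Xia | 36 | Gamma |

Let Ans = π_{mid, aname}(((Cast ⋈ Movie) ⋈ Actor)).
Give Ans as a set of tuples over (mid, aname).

Natural join on sid: {(32, Dee, 26, Vega, Lee, 2006), (32, Dee, 26, Vega, Xia, 2005), (32, Eve, 23, Zephyr, Lee, 2006), (32, Eve, 23, Zephyr, Xia, 2005), (32, Kim, 32, Delta, Lee, 2006), (32, Kim, 32, Delta, Xia, 2005), (32, Rae, 4, Delta, Lee, 2006), (32, Rae, 4, Delta, Xia, 2005), (32, Yan, 13, Omega, Lee, 2006), (32, Yan, 13, Omega, Xia, 2005), (32, Zed, 14, Echo, Lee, 2006), (32, Zed, 14, Echo, Xia, 2005)}
Natural join on aname: {(32, Dee, 26, Vega, Lee, 2006, 25, Vega), (32, Dee, 26, Vega, Xia, 2005, 36, Gamma), (32, Eve, 23, Zephyr, Lee, 2006, 25, Vega), (32, Eve, 23, Zephyr, Xia, 2005, 36, Gamma), (32, Kim, 32, Delta, Lee, 2006, 25, Vega), (32, Kim, 32, Delta, Xia, 2005, 36, Gamma), (32, Rae, 4, Delta, Lee, 2006, 25, Vega), (32, Rae, 4, Delta, Xia, 2005, 36, Gamma), (32, Yan, 13, Omega, Lee, 2006, 25, Vega), (32, Yan, 13, Omega, Xia, 2005, 36, Gamma), (32, Zed, 14, Echo, Lee, 2006, 25, Vega), (32, Zed, 14, Echo, Xia, 2005, 36, Gamma)}
Keep only column(s) mid, aname: {(13, Lee), (13, Xia), (14, Lee), (14, Xia), (23, Lee), (23, Xia), (26, Lee), (26, Xia), (32, Lee), (32, Xia), (4, Lee), (4, Xia)}

{(13, Lee), (13, Xia), (14, Lee), (14, Xia), (23, Lee), (23, Xia), (26, Lee), (26, Xia), (32, Lee), (32, Xia), (4, Lee), (4, Xia)}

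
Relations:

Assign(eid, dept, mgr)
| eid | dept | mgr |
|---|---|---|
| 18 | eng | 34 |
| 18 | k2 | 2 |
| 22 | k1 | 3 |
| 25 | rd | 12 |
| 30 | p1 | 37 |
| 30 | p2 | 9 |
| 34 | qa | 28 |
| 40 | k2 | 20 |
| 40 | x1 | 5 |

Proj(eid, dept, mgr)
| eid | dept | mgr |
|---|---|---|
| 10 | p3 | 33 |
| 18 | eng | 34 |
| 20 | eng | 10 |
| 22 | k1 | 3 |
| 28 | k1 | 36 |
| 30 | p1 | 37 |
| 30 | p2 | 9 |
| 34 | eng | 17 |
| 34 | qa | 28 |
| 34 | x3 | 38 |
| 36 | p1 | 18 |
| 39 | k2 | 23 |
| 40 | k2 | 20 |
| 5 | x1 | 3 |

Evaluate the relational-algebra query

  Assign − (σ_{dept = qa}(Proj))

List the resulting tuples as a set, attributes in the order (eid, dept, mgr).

{(18, eng, 34), (18, k2, 2), (22, k1, 3), (25, rd, 12), (30, p1, 37), (30, p2, 9), (40, k2, 20), (40, x1, 5)}

Filtering on dept = qa leaves {(34, qa, 28)}.
Difference: {(18, eng, 34), (18, k2, 2), (22, k1, 3), (25, rd, 12), (30, p1, 37), (30, p2, 9), (34, qa, 28), (40, k2, 20), (40, x1, 5)} with {(34, qa, 28)} → {(18, eng, 34), (18, k2, 2), (22, k1, 3), (25, rd, 12), (30, p1, 37), (30, p2, 9), (40, k2, 20), (40, x1, 5)}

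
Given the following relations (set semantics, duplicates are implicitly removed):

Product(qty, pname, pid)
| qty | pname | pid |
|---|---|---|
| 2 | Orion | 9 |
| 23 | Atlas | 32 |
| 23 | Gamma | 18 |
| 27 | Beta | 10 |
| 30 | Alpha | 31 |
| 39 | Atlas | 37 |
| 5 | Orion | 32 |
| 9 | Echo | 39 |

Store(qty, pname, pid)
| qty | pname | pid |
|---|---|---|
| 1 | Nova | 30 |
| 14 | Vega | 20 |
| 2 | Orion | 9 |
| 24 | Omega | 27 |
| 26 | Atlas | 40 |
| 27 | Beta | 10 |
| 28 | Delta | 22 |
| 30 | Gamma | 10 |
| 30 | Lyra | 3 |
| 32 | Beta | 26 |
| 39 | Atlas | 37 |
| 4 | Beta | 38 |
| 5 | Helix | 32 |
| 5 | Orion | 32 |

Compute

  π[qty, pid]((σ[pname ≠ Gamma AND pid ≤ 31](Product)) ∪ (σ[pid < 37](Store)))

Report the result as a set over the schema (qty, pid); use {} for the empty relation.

{(1, 30), (14, 20), (2, 9), (24, 27), (27, 10), (28, 22), (30, 10), (30, 3), (30, 31), (32, 26), (5, 32)}

Selection pname ≠ Gamma AND pid ≤ 31: {(2, Orion, 9), (27, Beta, 10), (30, Alpha, 31)}
Selection pid < 37: {(1, Nova, 30), (14, Vega, 20), (2, Orion, 9), (24, Omega, 27), (27, Beta, 10), (28, Delta, 22), (30, Gamma, 10), (30, Lyra, 3), (32, Beta, 26), (5, Helix, 32), (5, Orion, 32)}
Taking the union: {(1, Nova, 30), (14, Vega, 20), (2, Orion, 9), (24, Omega, 27), (27, Beta, 10), (28, Delta, 22), (30, Alpha, 31), (30, Gamma, 10), (30, Lyra, 3), (32, Beta, 26), (5, Helix, 32), (5, Orion, 32)}
Projecting to qty, pid (1 duplicate(s) eliminated): {(1, 30), (14, 20), (2, 9), (24, 27), (27, 10), (28, 22), (30, 10), (30, 3), (30, 31), (32, 26), (5, 32)}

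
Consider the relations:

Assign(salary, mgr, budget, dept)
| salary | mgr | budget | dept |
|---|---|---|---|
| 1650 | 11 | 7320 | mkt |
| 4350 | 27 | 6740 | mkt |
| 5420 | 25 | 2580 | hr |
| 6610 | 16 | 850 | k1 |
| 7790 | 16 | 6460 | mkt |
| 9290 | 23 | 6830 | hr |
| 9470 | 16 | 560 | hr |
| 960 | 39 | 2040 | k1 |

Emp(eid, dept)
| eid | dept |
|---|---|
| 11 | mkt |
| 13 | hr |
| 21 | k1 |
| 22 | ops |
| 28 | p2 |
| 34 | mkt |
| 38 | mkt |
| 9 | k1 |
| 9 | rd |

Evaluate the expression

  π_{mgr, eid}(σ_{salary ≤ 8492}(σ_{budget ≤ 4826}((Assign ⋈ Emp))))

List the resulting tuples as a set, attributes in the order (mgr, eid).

Natural join on dept: {(1650, 11, 7320, mkt, 11), (1650, 11, 7320, mkt, 34), (1650, 11, 7320, mkt, 38), (4350, 27, 6740, mkt, 11), (4350, 27, 6740, mkt, 34), (4350, 27, 6740, mkt, 38), (5420, 25, 2580, hr, 13), (6610, 16, 850, k1, 21), (6610, 16, 850, k1, 9), (7790, 16, 6460, mkt, 11), (7790, 16, 6460, mkt, 34), (7790, 16, 6460, mkt, 38), (9290, 23, 6830, hr, 13), (9470, 16, 560, hr, 13), (960, 39, 2040, k1, 21), (960, 39, 2040, k1, 9)}
σ[budget ≤ 4826]: keep tuples satisfying budget ≤ 4826 → {(5420, 25, 2580, hr, 13), (6610, 16, 850, k1, 21), (6610, 16, 850, k1, 9), (9470, 16, 560, hr, 13), (960, 39, 2040, k1, 21), (960, 39, 2040, k1, 9)}
σ[salary ≤ 8492]: keep tuples satisfying salary ≤ 8492 → {(5420, 25, 2580, hr, 13), (6610, 16, 850, k1, 21), (6610, 16, 850, k1, 9), (960, 39, 2040, k1, 21), (960, 39, 2040, k1, 9)}
π_{mgr, eid} gives {(16, 21), (16, 9), (25, 13), (39, 21), (39, 9)}.

{(16, 21), (16, 9), (25, 13), (39, 21), (39, 9)}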